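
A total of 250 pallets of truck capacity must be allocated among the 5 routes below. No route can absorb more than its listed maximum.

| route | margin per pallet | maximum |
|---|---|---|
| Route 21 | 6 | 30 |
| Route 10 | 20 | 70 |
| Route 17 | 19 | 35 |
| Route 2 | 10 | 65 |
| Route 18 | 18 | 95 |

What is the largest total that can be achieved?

Highest margin per pallet first: Route 10 20 > Route 17 19 > Route 18 18 > Route 2 10 > Route 21 6.
Route 10: +70 to 70 (cap) ; 180 left.
Route 17: +35 to 35 (cap) ; 145 left.
Route 18: +95 to 95 (cap) ; 50 left.
Route 2 has room for 65 but only 50 remain, so it gets 50.
Total = 20×70 + 19×35 + 10×50 + 18×95 = 4275.

4275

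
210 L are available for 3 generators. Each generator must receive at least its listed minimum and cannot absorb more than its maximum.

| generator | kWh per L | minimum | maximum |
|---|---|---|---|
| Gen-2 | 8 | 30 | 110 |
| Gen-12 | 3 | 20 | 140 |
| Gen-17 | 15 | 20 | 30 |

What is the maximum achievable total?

1540

Meeting every minimum uses 30+20+20 = 70 L, leaving 140.
Highest kWh per L first: Gen-17 15 > Gen-2 8 > Gen-12 3.
Gen-17: +10 to 30 (cap) — 130 left.
Gen-2 takes 80 more to reach its cap of 110 — 50 left.
Gen-12 has room for 120 more but only 50 remain, so it gets 70.
Total = 8×110 + 3×70 + 15×30 = 1540.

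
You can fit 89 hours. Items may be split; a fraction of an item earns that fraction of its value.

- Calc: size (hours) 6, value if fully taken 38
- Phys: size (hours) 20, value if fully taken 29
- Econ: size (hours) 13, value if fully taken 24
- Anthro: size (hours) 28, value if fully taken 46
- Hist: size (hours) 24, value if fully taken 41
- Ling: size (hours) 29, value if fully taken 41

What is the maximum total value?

Best value per unit of size first: Calc 38/6≈6.33, Econ 24/13≈1.85, Hist 41/24≈1.71, Anthro 46/28≈1.64, Phys 29/20≈1.45, Ling 41/29≈1.41.
Take all of Calc (6 hours, value 38) — 83 hours left.
Econ: take in full, 13 hours for value 24 — 70 left.
Hist: take in full, 24 hours for value 41 — 46 left.
All 28 hours of Anthro fit (value 46) — 18 remain.
Fill the last 18 hours with part of Phys: 18/20 of it earns 26.1.
Total value = 175.1.

175.1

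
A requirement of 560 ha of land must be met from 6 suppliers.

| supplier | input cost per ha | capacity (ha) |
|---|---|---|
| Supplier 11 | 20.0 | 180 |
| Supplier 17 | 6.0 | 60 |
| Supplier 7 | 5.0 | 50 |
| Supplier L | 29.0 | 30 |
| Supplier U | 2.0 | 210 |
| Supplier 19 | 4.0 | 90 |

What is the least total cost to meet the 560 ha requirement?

Cheapest first:
Supplier U at 2.0: take all 210 ha — 350 still needed.
Take 90 from Supplier 19 at 4.0 — need 260 more.
Take 50 from Supplier 7 at 5.0 — need 210 more.
Take 60 from Supplier 17 at 6.0 — need 150 more.
Supplier 11 at 20.0: take 150 of its 180 — requirement met.
Supplier L: unused.
Cost = 210×2.0 + 90×4.0 + 50×5.0 + 60×6.0 + 150×20.0 = 4390.

4390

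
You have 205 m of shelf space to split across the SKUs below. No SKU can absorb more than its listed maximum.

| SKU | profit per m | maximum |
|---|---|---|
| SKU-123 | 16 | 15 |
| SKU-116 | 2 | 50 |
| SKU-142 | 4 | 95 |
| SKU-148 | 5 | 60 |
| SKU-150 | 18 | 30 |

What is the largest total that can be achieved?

1470

Highest profit per m first: SKU-150 18 > SKU-123 16 > SKU-148 5 > SKU-142 4 > SKU-116 2.
SKU-150: +30 to 30 (cap) — 175 left.
SKU-123: +15 to 15 (cap) — 160 left.
SKU-148 takes 60 to reach its cap of 60 — 100 left.
SKU-142: +95 to 95 (cap) — 5 left.
SKU-116 has room for 50 but only 5 remain, so it gets 5.
Total = 16×15 + 2×5 + 4×95 + 5×60 + 18×30 = 1470.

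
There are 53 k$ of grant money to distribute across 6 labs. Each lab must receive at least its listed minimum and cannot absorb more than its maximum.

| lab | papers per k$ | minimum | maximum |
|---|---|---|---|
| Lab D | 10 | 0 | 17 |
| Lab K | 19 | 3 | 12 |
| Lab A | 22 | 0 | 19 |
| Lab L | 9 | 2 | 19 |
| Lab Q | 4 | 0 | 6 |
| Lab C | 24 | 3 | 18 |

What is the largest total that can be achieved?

1116

Meeting every minimum uses 0+3+0+2+0+3 = 8 k$, leaving 45.
Order the labs by papers per k$: Lab C 24 > Lab A 22 > Lab K 19 > Lab D 10 > Lab L 9 > Lab Q 4.
Lab C: +15 to 18 (cap) → 30 left.
Give Lab A 19 more to hit its cap of 19 → 11 left.
Lab K takes 9 more to reach its cap of 12 → 2 left.
Only 2 left; Lab D takes them to reach 2.
Total = 10×2 + 19×12 + 22×19 + 9×2 + 24×18 = 1116.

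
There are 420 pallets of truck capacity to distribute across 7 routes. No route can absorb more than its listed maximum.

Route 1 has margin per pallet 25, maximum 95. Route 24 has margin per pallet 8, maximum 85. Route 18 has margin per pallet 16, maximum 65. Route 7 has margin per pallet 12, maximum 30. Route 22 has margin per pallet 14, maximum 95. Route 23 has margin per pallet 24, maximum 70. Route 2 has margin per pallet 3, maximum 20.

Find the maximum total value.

7305

Order the routes by margin per pallet: Route 1 25 > Route 23 24 > Route 18 16 > Route 22 14 > Route 7 12 > Route 24 8 > Route 2 3.
Route 1: +95 to 95 (cap) — 325 left.
Give Route 23 70 to hit its cap of 70 — 255 left.
Route 18 takes 65 to reach its cap of 65 — 190 left.
Give Route 22 95 to hit its cap of 95 — 95 left.
Route 7 takes 30 to reach its cap of 30 — 65 left.
Only 65 left; Route 24 takes them to reach 65.
Total = 25×95 + 8×65 + 16×65 + 12×30 + 14×95 + 24×70 = 7305.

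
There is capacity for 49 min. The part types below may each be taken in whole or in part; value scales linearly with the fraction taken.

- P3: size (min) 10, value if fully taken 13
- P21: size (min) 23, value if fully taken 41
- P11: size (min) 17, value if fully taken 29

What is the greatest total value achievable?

81.7

Sort by value density: P21 41/23≈1.78, P11 29/17≈1.71, P3 13/10≈1.3.
All 23 min of P21 fit (value 41) — 26 remain.
Take all of P11 (17 min, value 29) — 9 min left.
Fill the last 9 min with part of P3: 9/10 of it earns 11.7.
Total value = 81.7.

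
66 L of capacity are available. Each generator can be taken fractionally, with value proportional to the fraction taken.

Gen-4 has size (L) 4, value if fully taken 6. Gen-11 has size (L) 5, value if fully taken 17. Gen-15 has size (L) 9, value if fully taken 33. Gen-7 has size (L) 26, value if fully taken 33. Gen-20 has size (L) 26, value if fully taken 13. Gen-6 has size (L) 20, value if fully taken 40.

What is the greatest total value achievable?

130

Rank by value-to-size ratio: Gen-15 33/9≈3.67, Gen-11 17/5≈3.4, Gen-6 40/20≈2, Gen-4 6/4≈1.5, Gen-7 33/26≈1.27, Gen-20 13/26≈0.5.
All 9 L of Gen-15 fit (value 33) — 57 remain.
All 5 L of Gen-11 fit (value 17) — 52 remain.
Take all of Gen-6 (20 L, value 40) — 32 L left.
Gen-4: take in full, 4 L for value 6 — 28 left.
Take all of Gen-7 (26 L, value 33) — 2 L left.
Only 2 L remain; take 2/26 of Gen-20 for value 13×2/26 = 1.
Total value = 130.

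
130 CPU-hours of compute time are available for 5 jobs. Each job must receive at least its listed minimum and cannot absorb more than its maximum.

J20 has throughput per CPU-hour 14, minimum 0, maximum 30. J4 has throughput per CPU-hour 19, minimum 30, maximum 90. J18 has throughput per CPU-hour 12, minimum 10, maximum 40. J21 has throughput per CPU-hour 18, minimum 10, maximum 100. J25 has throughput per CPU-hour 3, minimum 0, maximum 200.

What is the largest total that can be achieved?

Meeting every minimum uses 0+30+10+10+0 = 50 CPU-hours, leaving 80.
Rank by throughput per CPU-hour: J4 19 > J21 18 > J20 14 > J18 12 > J25 3.
J4: +60 to 90 (cap) → 20 left.
Only 20 left; J21 takes them to reach 30.
Total = 19×90 + 12×10 + 18×30 = 2370.

2370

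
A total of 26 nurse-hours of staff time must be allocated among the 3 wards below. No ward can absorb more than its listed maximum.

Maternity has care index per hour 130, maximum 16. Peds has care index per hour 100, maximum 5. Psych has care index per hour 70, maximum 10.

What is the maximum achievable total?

Order the wards by care index per hour: Maternity 130 > Peds 100 > Psych 70.
Give Maternity 16 to hit its cap of 16 ; 10 left.
Peds: +5 to 5 (cap) ; 5 left.
Psych: +5 (room for 10) → 5. Pool exhausted.
Total = 130×16 + 100×5 + 70×5 = 2930.

2930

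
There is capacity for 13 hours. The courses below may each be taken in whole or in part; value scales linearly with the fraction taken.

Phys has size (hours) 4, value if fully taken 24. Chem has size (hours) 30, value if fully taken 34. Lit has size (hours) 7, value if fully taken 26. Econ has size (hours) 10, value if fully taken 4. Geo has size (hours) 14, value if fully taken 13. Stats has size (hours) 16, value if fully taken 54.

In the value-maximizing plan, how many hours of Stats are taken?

2

Best value per unit of size first: Phys 24/4≈6, Lit 26/7≈3.71, Stats 54/16≈3.38, Chem 34/30≈1.13, Geo 13/14≈0.929, Econ 4/10≈0.4.
All 4 hours of Phys fit (value 24) → 9 remain.
Take all of Lit (7 hours, value 26) → 2 hours left.
Fill the last 2 hours with part of Stats: 2/16 of it earns 6.75.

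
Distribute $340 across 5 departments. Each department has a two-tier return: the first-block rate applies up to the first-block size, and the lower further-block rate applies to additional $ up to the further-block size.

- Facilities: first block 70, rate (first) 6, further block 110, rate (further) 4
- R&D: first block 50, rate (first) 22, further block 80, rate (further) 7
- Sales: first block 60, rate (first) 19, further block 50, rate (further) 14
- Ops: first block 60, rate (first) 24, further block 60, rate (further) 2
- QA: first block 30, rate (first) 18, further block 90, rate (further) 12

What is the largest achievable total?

6000

Order all 10 blocks by rate: Ops/first 24 > R&D/first 22 > Sales/first 19 > QA/first 18 > Sales/second 14 > QA/second 12 > R&D/second 7 > Facilities/first 6 > Facilities/second 4 > Ops/second 2.
Ops/first (24): +60 ; 280 left.
R&D first at 22: fill all 50 ; 230 left.
Fill Sales first block (60 at 19) ; 170 left.
QA first at 18: fill all 30 ; 140 left.
Sales second at 14: fill all 50 ; 90 left.
QA/second (12): +90 ; 0 left.
Total = 24×60 + 22×50 + 19×60 + 18×30 + 14×50 + 12×90 = 6000.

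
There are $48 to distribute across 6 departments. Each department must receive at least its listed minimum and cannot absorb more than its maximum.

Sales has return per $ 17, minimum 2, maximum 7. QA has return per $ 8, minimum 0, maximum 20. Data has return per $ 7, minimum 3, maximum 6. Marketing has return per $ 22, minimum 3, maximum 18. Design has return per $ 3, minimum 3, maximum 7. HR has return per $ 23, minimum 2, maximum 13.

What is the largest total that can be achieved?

Meeting every minimum uses 2+0+3+3+3+2 = 13 $, leaving 35.
Highest return per $ first: HR 23 > Marketing 22 > Sales 17 > QA 8 > Data 7 > Design 3.
HR: +11 to 13 (cap) ; 24 left.
Marketing: +15 to 18 (cap) ; 9 left.
Sales: +5 to 7 (cap) ; 4 left.
QA: +4 (room for 20) → 4. Pool exhausted.
Total = 17×7 + 8×4 + 7×3 + 22×18 + 3×3 + 23×13 = 876.

876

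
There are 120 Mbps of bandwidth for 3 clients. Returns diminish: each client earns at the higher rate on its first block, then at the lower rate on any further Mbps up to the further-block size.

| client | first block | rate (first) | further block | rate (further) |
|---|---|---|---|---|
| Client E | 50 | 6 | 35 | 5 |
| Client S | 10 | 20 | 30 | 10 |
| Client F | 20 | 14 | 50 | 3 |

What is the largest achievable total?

Order all 6 blocks by rate: Client S/T1 20 > Client F/T1 14 > Client S/T2 10 > Client E/T1 6 > Client E/T2 5 > Client F/T2 3.
Client S T1 at 20: fill all 10 ; 110 left.
Fill Client F T1 block (20 at 14) ; 90 left.
Client S T2 at 10: fill all 30 ; 60 left.
Client E T1 at 6: fill all 50 ; 10 left.
Client E T2 at 5: only 10 left, fill 10.
Total = 20×10 + 14×20 + 10×30 + 6×50 + 5×10 = 1130.

1130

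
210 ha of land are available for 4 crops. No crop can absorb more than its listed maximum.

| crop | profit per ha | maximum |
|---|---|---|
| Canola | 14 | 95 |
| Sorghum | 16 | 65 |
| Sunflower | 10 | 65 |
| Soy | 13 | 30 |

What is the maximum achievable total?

Highest profit per ha first: Sorghum 16 > Canola 14 > Soy 13 > Sunflower 10.
Give Sorghum 65 to hit its cap of 65 ; 145 left.
Canola takes 95 to reach its cap of 95 ; 50 left.
Soy: +30 to 30 (cap) ; 20 left.
Only 20 left; Sunflower takes them to reach 20.
Total = 14×95 + 16×65 + 10×20 + 13×30 = 2960.

2960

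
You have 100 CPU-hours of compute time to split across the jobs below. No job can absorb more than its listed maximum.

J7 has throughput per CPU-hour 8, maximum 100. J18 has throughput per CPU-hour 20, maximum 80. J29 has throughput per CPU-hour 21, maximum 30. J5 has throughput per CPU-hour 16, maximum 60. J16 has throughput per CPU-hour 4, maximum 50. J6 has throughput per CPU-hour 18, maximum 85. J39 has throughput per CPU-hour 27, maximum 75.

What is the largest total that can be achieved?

2550

Highest throughput per CPU-hour first: J39 27 > J29 21 > J18 20 > J6 18 > J5 16 > J7 8 > J16 4.
J39 takes 75 to reach its cap of 75 → 25 left.
J29 has room for 30 but only 25 remain, so it gets 25.
Total = 21×25 + 27×75 = 2550.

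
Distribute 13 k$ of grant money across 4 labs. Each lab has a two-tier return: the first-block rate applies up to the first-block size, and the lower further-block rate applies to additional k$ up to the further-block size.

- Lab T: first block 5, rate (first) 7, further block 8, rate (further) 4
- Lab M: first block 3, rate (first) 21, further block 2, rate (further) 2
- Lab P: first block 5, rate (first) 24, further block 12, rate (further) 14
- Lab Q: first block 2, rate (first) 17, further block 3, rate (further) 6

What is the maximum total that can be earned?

Order all 8 blocks by rate: Lab P/tier1 24 > Lab M/tier1 21 > Lab Q/tier1 17 > Lab P/tier2 14 > Lab T/tier1 7 > Lab Q/tier2 6 > Lab T/tier2 4 > Lab M/tier2 2.
Lab P tier1 at 24: fill all 5 — 8 left.
Lab M tier1 at 21: fill all 3 — 5 left.
Lab Q/tier1 (17): +2 — 3 left.
3 remain; put them into Lab P tier2 at 14.
Total = 24×5 + 21×3 + 17×2 + 14×3 = 259.

259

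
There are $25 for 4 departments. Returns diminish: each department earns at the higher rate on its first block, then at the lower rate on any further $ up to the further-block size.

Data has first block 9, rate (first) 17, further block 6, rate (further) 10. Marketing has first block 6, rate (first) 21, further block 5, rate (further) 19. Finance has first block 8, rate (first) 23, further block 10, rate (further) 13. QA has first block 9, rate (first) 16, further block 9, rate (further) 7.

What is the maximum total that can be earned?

Rank every tier by rate: Finance/first 23 > Marketing/first 21 > Marketing/second 19 > Data/first 17 > QA/first 16 > Finance/second 13 > Data/second 10 > QA/second 7.
Finance first at 23: fill all 8 — 17 left.
Fill Marketing first block (6 at 21) — 11 left.
Marketing second at 19: fill all 5 — 6 left.
Data first at 17: only 6 left, fill 6.
Total = 23×8 + 21×6 + 19×5 + 17×6 = 507.

507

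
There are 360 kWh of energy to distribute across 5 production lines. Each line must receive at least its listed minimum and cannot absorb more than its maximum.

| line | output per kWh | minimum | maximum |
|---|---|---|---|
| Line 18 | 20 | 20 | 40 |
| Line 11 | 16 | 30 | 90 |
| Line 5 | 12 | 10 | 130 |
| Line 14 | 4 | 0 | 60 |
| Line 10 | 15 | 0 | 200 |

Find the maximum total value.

5600

Meeting every minimum uses 20+30+10+0+0 = 60 kWh, leaving 300.
Order the production lines by output per kWh: Line 18 20 > Line 11 16 > Line 10 15 > Line 5 12 > Line 14 4.
Line 18 takes 20 more to reach its cap of 40 — 280 left.
Line 11: +60 to 90 (cap) — 220 left.
Line 10: +200 to 200 (cap) — 20 left.
Only 20 left; Line 5 takes them to reach 30.
Total = 20×40 + 16×90 + 12×30 + 15×200 = 5600.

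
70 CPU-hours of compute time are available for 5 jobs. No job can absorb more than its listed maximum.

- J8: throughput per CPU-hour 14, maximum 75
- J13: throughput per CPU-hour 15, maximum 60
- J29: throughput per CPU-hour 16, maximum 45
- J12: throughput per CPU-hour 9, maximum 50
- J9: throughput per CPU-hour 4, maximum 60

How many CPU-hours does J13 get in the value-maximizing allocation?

Highest throughput per CPU-hour first: J29 16 > J13 15 > J8 14 > J12 9 > J9 4.
Give J29 45 to hit its cap of 45 — 25 left.
J13 has room for 60 but only 25 remain, so it gets 25.

25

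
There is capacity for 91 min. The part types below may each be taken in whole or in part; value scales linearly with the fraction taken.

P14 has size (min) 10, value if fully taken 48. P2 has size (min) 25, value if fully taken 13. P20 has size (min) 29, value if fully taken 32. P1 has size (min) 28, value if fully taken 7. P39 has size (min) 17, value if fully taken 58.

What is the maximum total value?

153.5

Rank by value-to-size ratio: P14 48/10≈4.8, P39 58/17≈3.41, P20 32/29≈1.1, P2 13/25≈0.52, P1 7/28≈0.25.
Take all of P14 (10 min, value 48) — 81 min left.
Take all of P39 (17 min, value 58) — 64 min left.
Take all of P20 (29 min, value 32) — 35 min left.
P2: take in full, 25 min for value 13 — 10 left.
Only 10 min remain; take 10/28 of P1 for value 7×10/28 = 2.5.
Total value = 153.5.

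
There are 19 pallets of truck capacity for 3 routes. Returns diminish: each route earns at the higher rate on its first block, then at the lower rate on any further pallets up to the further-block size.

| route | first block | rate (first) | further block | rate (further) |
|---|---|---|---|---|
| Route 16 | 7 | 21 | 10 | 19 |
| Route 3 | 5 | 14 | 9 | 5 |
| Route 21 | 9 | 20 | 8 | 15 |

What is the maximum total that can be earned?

Rank every tier by rate: Route 16/tier1 21 > Route 21/tier1 20 > Route 16/tier2 19 > Route 21/tier2 15 > Route 3/tier1 14 > Route 3/tier2 5.
Route 16/tier1 (21): +7 ; 12 left.
Fill Route 21 tier1 block (9 at 20) ; 3 left.
Route 16 tier2 at 19: only 3 left, fill 3.
Total = 21×7 + 20×9 + 19×3 = 384.

384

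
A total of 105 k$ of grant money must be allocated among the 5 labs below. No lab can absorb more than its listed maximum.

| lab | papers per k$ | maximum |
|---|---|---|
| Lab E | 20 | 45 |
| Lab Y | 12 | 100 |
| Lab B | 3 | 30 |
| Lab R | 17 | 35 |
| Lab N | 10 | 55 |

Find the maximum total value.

1795

Order the labs by papers per k$: Lab E 20 > Lab R 17 > Lab Y 12 > Lab N 10 > Lab B 3.
Lab E takes 45 to reach its cap of 45 → 60 left.
Give Lab R 35 to hit its cap of 35 → 25 left.
Lab Y: +25 (room for 100) → 25. Pool exhausted.
Total = 20×45 + 12×25 + 17×35 = 1795.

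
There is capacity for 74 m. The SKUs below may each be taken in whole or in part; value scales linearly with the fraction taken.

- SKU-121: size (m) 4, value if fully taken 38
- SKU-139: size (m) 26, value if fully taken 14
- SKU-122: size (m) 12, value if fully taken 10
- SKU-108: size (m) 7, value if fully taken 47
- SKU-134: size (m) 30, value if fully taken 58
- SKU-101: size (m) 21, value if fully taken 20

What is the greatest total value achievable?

Rank by value-to-size ratio: SKU-121 38/4≈9.5, SKU-108 47/7≈6.71, SKU-134 58/30≈1.93, SKU-101 20/21≈0.952, SKU-122 10/12≈0.833, SKU-139 14/26≈0.538.
Take all of SKU-121 (4 m, value 38) ; 70 m left.
All 7 m of SKU-108 fit (value 47) ; 63 remain.
SKU-134: take in full, 30 m for value 58 ; 33 left.
SKU-101: take in full, 21 m for value 20 ; 12 left.
SKU-122: take in full, 12 m for value 10 ; 0 left.
Total value = 173.

173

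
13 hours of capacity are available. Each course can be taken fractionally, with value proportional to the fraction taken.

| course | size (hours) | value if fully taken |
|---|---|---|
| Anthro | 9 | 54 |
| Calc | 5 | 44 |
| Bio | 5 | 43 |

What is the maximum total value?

105

Best value per unit of size first: Calc 44/5≈8.8, Bio 43/5≈8.6, Anthro 54/9≈6.
Calc: take in full, 5 hours for value 44 — 8 left.
All 5 hours of Bio fit (value 43) — 3 remain.
Fill the last 3 hours with part of Anthro: 3/9 of it earns 18.
Total value = 105.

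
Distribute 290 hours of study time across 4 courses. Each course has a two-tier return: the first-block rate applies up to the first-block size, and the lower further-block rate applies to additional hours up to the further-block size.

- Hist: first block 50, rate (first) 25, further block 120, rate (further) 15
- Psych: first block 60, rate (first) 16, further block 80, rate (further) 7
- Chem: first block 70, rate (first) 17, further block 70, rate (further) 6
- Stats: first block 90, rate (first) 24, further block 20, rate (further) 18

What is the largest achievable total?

Order all 8 blocks by rate: Hist/first 25 > Stats/first 24 > Stats/second 18 > Chem/first 17 > Psych/first 16 > Hist/second 15 > Psych/second 7 > Chem/second 6.
Fill Hist first block (50 at 25) → 240 left.
Stats/first (24): +90 → 150 left.
Stats second at 18: fill all 20 → 130 left.
Fill Chem first block (70 at 17) → 60 left.
Psych first at 16: fill all 60 → 0 left.
Total = 25×50 + 24×90 + 18×20 + 17×70 + 16×60 = 5920.

5920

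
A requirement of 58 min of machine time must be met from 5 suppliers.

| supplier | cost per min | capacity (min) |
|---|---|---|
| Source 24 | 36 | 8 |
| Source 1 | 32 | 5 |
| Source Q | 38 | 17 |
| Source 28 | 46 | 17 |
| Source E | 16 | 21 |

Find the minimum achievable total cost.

Cheapest first:
Source E (16): use full 21 — 37 min to go.
Source 1 (32): use full 5 — 32 min to go.
Source 24 (36): use full 8 — 24 min to go.
Source Q (38): use full 17 — 7 min to go.
Source 28 (46): take the remaining 7 — done.
Cost = 21×16 + 5×32 + 8×36 + 17×38 + 7×46 = 1752.

1752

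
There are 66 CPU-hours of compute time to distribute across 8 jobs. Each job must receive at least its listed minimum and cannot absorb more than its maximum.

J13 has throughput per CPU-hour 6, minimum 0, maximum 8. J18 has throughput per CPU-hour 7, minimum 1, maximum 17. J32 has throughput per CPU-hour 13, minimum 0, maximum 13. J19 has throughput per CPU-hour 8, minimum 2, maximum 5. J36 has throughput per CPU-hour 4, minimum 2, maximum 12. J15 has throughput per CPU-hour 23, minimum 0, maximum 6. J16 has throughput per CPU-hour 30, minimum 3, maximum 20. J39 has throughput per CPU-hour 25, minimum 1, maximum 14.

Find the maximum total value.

1347

Meeting every minimum uses 0+1+0+2+2+0+3+1 = 9 CPU-hours, leaving 57.
Rank by throughput per CPU-hour: J16 30 > J39 25 > J15 23 > J32 13 > J19 8 > J18 7 > J13 6 > J36 4.
J16 takes 17 more to reach its cap of 20 → 40 left.
J39: +13 to 14 (cap) → 27 left.
J15: +6 to 6 (cap) → 21 left.
J32 takes 13 more to reach its cap of 13 → 8 left.
J19 takes 3 more to reach its cap of 5 → 5 left.
J18: +5 (room for 16) → 6. Pool exhausted.
Total = 7×6 + 13×13 + 8×5 + 4×2 + 23×6 + 30×20 + 25×14 = 1347.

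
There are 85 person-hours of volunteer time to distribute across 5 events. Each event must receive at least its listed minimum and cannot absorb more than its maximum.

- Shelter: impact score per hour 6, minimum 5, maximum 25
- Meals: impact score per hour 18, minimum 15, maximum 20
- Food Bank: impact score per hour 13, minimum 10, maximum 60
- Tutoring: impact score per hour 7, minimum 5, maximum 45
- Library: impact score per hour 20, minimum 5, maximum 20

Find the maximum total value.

Meeting every minimum uses 5+15+10+5+5 = 40 person-hours, leaving 45.
Order the events by impact score per hour: Library 20 > Meals 18 > Food Bank 13 > Tutoring 7 > Shelter 6.
Library: +15 to 20 (cap) — 30 left.
Meals takes 5 more to reach its cap of 20 — 25 left.
Food Bank has room for 50 more but only 25 remain, so it gets 35.
Total = 6×5 + 18×20 + 13×35 + 7×5 + 20×20 = 1280.

1280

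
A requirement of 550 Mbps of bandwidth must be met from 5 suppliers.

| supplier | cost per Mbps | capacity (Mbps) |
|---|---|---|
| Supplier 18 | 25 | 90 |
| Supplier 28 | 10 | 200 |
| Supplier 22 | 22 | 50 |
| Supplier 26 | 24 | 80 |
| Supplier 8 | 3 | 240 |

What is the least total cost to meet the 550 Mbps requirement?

Use suppliers in increasing cost order.
Supplier 8 (3): use full 240 — 310 Mbps to go.
Take 200 from Supplier 28 at 10 — need 110 more.
Supplier 22 (22): use full 50 — 60 Mbps to go.
Supplier 26 at 24: take 60 of its 80 — requirement met.
Supplier 18: unused.
Cost = 240×3 + 200×10 + 50×22 + 60×24 = 5260.

5260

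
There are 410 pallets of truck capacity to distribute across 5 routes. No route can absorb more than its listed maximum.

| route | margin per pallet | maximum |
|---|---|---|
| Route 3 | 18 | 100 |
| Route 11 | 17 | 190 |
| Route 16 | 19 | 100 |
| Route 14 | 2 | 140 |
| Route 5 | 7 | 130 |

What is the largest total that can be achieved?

7070

Highest margin per pallet first: Route 16 19 > Route 3 18 > Route 11 17 > Route 5 7 > Route 14 2.
Give Route 16 100 to hit its cap of 100 — 310 left.
Route 3 takes 100 to reach its cap of 100 — 210 left.
Route 11 takes 190 to reach its cap of 190 — 20 left.
Route 5 has room for 130 but only 20 remain, so it gets 20.
Total = 18×100 + 17×190 + 19×100 + 7×20 = 7070.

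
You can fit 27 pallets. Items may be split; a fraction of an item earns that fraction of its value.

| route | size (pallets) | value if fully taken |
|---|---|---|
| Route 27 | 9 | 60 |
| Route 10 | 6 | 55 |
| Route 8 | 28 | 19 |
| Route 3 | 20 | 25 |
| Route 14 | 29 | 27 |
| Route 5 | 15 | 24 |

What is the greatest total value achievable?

134.2

Sort by value density: Route 10 55/6≈9.17, Route 27 60/9≈6.67, Route 5 24/15≈1.6, Route 3 25/20≈1.25, Route 14 27/29≈0.931, Route 8 19/28≈0.679.
All 6 pallets of Route 10 fit (value 55) — 21 remain.
Route 27: take in full, 9 pallets for value 60 — 12 left.
Only 12 pallets remain; take 12/15 of Route 5 for value 24×12/15 = 19.2.
Total value = 134.2.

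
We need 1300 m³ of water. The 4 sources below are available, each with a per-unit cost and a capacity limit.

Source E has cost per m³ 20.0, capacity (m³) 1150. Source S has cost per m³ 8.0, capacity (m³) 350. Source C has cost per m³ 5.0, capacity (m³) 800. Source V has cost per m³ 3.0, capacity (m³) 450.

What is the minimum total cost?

Cheapest first:
Source V (3.0): use full 450 — 850 m³ to go.
Take 800 from Source C at 5.0 — need 50 more.
Source S at 8.0: take 50 of its 350 — requirement met.
Source E: unused.
Cost = 450×3.0 + 800×5.0 + 50×8.0 = 5750.

5750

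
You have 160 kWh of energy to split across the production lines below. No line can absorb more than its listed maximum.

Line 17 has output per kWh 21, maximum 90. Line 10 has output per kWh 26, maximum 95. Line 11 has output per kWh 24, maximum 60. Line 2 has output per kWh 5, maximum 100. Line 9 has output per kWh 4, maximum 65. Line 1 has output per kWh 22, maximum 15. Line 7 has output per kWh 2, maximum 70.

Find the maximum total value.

Highest output per kWh first: Line 10 26 > Line 11 24 > Line 1 22 > Line 17 21 > Line 2 5 > Line 9 4 > Line 7 2.
Line 10: +95 to 95 (cap) → 65 left.
Line 11 takes 60 to reach its cap of 60 → 5 left.
Only 5 left; Line 1 takes them to reach 5.
Total = 26×95 + 24×60 + 22×5 = 4020.

4020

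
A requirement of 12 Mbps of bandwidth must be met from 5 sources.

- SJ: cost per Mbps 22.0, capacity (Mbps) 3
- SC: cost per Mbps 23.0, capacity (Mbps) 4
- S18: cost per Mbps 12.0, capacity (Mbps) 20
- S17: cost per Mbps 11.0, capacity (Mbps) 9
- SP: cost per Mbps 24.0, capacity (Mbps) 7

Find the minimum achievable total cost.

135

Use sources in increasing cost order.
S17 (11.0): use full 9 → 3 Mbps to go.
S18 (12.0): take the remaining 3 → done.
SJ, SC, SP: unused.
Cost = 9×11.0 + 3×12.0 = 135.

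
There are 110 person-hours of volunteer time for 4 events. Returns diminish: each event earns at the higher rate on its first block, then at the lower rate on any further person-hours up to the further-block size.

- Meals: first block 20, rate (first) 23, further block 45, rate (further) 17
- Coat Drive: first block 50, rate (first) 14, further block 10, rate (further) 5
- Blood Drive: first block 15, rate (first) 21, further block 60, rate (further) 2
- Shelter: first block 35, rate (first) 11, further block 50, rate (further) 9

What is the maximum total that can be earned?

Treat each block as its own option and order by rate: Meals/tier1 23 > Blood Drive/tier1 21 > Meals/tier2 17 > Coat Drive/tier1 14 > Shelter/tier1 11 > Shelter/tier2 9 > Coat Drive/tier2 5 > Blood Drive/tier2 2.
Meals/tier1 (23): +20 ; 90 left.
Blood Drive/tier1 (21): +15 ; 75 left.
Fill Meals tier2 block (45 at 17) ; 30 left.
Coat Drive tier1 at 14: only 30 left, fill 30.
Total = 23×20 + 21×15 + 17×45 + 14×30 = 1960.

1960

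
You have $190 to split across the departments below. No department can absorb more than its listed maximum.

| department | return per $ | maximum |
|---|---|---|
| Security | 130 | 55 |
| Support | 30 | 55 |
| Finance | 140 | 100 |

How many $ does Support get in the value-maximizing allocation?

35

Rank by return per $: Finance 140 > Security 130 > Support 30.
Finance: +100 to 100 (cap) — 90 left.
Security takes 55 to reach its cap of 55 — 35 left.
Support has room for 55 but only 35 remain, so it gets 35.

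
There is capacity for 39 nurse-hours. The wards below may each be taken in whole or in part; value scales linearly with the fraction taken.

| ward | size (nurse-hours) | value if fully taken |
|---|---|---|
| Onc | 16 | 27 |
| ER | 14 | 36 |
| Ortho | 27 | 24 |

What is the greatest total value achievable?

Best value per unit of size first: ER 36/14≈2.57, Onc 27/16≈1.69, Ortho 24/27≈0.889.
ER: take in full, 14 nurse-hours for value 36 ; 25 left.
Take all of Onc (16 nurse-hours, value 27) ; 9 nurse-hours left.
Fill the last 9 nurse-hours with part of Ortho: 9/27 of it earns 8.
Total value = 71.

71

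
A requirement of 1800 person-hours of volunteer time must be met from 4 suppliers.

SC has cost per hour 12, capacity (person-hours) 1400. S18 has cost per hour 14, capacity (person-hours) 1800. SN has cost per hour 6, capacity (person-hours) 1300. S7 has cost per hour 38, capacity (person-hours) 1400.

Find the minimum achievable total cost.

Fill from the cheapest supplier first.
Take 1300 from SN at 6 ; need 500 more.
Take 500 from SC at 12 to finish.
S18, S7: unused.
Cost = 1300×6 + 500×12 = 13800.

13800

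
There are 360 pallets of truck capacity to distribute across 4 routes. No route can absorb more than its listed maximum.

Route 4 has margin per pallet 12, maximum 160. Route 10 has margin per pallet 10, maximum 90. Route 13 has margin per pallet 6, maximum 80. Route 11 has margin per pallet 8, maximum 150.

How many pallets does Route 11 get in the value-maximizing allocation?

110

Rank by margin per pallet: Route 4 12 > Route 10 10 > Route 11 8 > Route 13 6.
Give Route 4 160 to hit its cap of 160 — 200 left.
Route 10: +90 to 90 (cap) — 110 left.
Route 11 has room for 150 but only 110 remain, so it gets 110.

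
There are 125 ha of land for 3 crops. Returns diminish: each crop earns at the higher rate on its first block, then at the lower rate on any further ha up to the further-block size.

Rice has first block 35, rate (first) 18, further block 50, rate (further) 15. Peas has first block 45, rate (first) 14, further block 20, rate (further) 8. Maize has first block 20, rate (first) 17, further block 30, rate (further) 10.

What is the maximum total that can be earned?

Rank every tier by rate: Rice/first 18 > Maize/first 17 > Rice/second 15 > Peas/first 14 > Maize/second 10 > Peas/second 8.
Rice/first (18): +35 — 90 left.
Fill Maize first block (20 at 17) — 70 left.
Rice/second (15): +50 — 20 left.
Peas first at 14: only 20 left, fill 20.
Total = 18×35 + 17×20 + 15×50 + 14×20 = 2000.

2000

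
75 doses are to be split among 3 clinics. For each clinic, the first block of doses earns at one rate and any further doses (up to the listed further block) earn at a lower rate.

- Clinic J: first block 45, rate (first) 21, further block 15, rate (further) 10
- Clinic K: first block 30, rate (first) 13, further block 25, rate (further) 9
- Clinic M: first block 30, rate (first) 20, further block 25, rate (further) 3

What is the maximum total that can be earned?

Order all 6 blocks by rate: Clinic J/first 21 > Clinic M/first 20 > Clinic K/first 13 > Clinic J/second 10 > Clinic K/second 9 > Clinic M/second 3.
Clinic J first at 21: fill all 45 → 30 left.
Clinic M first at 20: fill all 30 → 0 left.
Total = 21×45 + 20×30 = 1545.

1545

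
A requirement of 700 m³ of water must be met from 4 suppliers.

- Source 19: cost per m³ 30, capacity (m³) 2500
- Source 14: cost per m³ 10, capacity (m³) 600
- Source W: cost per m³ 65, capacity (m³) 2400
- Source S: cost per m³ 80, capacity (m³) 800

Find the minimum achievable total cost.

9000

Fill from the cheapest supplier first.
Take 600 from Source 14 at 10 — need 100 more.
Source 19 (30): take the remaining 100 — done.
Source W, Source S: unused.
Cost = 600×10 + 100×30 = 9000.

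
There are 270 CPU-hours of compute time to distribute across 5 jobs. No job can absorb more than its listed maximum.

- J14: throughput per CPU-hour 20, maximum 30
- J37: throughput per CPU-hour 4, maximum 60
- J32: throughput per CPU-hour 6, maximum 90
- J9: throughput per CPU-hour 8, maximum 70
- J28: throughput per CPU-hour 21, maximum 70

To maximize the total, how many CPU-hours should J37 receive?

Rank by throughput per CPU-hour: J28 21 > J14 20 > J9 8 > J32 6 > J37 4.
J28 takes 70 to reach its cap of 70 → 200 left.
J14: +30 to 30 (cap) → 170 left.
Give J9 70 to hit its cap of 70 → 100 left.
Give J32 90 to hit its cap of 90 → 10 left.
Only 10 left; J37 takes them to reach 10.

10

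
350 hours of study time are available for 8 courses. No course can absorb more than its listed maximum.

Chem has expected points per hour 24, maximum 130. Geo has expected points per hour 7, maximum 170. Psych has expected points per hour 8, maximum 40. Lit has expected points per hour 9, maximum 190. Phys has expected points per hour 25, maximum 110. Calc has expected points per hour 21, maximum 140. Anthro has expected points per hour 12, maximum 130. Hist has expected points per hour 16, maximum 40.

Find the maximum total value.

Rank by expected points per hour: Phys 25 > Chem 24 > Calc 21 > Hist 16 > Anthro 12 > Lit 9 > Psych 8 > Geo 7.
Phys takes 110 to reach its cap of 110 → 240 left.
Give Chem 130 to hit its cap of 130 → 110 left.
Only 110 left; Calc takes them to reach 110.
Total = 24×130 + 25×110 + 21×110 = 8180.

8180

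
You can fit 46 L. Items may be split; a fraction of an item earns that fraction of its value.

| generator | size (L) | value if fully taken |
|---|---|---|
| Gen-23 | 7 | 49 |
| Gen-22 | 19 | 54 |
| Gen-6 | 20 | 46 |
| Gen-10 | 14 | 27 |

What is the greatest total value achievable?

149

Best value per unit of size first: Gen-23 49/7≈7, Gen-22 54/19≈2.84, Gen-6 46/20≈2.3, Gen-10 27/14≈1.93.
All 7 L of Gen-23 fit (value 49) — 39 remain.
Take all of Gen-22 (19 L, value 54) — 20 L left.
All 20 L of Gen-6 fit (value 46) — 0 remain.
Total value = 149.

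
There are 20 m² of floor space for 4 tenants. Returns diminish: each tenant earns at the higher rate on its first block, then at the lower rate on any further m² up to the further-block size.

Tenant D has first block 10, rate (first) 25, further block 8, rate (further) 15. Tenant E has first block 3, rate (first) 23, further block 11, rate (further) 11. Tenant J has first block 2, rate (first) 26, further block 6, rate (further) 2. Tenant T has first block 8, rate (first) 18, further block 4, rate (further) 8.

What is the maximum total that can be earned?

461

Order all 8 blocks by rate: Tenant J/tier1 26 > Tenant D/tier1 25 > Tenant E/tier1 23 > Tenant T/tier1 18 > Tenant D/tier2 15 > Tenant E/tier2 11 > Tenant T/tier2 8 > Tenant J/tier2 2.
Tenant J/tier1 (26): +2 → 18 left.
Fill Tenant D tier1 block (10 at 25) → 8 left.
Fill Tenant E tier1 block (3 at 23) → 5 left.
Tenant T tier1 at 18: only 5 left, fill 5.
Total = 26×2 + 25×10 + 23×3 + 18×5 = 461.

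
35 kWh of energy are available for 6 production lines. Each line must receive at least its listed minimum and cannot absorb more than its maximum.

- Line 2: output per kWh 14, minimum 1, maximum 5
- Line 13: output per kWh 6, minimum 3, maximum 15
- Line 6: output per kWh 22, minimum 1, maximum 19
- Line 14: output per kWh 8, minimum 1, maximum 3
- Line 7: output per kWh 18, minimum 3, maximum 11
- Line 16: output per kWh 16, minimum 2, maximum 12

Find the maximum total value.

652

Meeting every minimum uses 1+3+1+1+3+2 = 11 kWh, leaving 24.
Order the production lines by output per kWh: Line 6 22 > Line 7 18 > Line 16 16 > Line 2 14 > Line 14 8 > Line 13 6.
Line 6: +18 to 19 (cap) → 6 left.
Line 7: +6 (room for 8) → 9. Pool exhausted.
Total = 14×1 + 6×3 + 22×19 + 8×1 + 18×9 + 16×2 = 652.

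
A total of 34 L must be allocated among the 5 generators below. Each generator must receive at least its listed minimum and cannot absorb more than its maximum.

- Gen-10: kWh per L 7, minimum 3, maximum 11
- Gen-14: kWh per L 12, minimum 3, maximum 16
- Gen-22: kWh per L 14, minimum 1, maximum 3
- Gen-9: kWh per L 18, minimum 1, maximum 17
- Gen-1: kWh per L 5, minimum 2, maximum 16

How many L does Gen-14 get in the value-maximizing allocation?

9

Meeting every minimum uses 3+3+1+1+2 = 10 L, leaving 24.
Rank by kWh per L: Gen-9 18 > Gen-22 14 > Gen-14 12 > Gen-10 7 > Gen-1 5.
Gen-9: +16 to 17 (cap) → 8 left.
Gen-22: +2 to 3 (cap) → 6 left.
Only 6 left; Gen-14 takes them to reach 9.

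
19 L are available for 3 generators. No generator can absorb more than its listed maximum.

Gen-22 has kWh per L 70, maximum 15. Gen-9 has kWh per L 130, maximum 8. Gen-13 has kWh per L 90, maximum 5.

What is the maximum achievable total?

1910

Rank by kWh per L: Gen-9 130 > Gen-13 90 > Gen-22 70.
Gen-9 takes 8 to reach its cap of 8 — 11 left.
Give Gen-13 5 to hit its cap of 5 — 6 left.
Gen-22: +6 (room for 15) → 6. Pool exhausted.
Total = 70×6 + 130×8 + 90×5 = 1910.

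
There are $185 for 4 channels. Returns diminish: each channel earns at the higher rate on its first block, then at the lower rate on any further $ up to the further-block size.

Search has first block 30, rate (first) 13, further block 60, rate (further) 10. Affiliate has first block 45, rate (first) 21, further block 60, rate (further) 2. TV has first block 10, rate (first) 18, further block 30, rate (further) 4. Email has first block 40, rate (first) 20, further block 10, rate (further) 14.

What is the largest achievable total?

Order all 8 blocks by rate: Affiliate/T1 21 > Email/T1 20 > TV/T1 18 > Email/T2 14 > Search/T1 13 > Search/T2 10 > TV/T2 4 > Affiliate/T2 2.
Fill Affiliate T1 block (45 at 21) → 140 left.
Email/T1 (20): +40 → 100 left.
TV/T1 (18): +10 → 90 left.
Email T2 at 14: fill all 10 → 80 left.
Fill Search T1 block (30 at 13) → 50 left.
Search/T2: +50 of 60 at 10; pool empty.
Total = 21×45 + 20×40 + 18×10 + 14×10 + 13×30 + 10×50 = 2955.

2955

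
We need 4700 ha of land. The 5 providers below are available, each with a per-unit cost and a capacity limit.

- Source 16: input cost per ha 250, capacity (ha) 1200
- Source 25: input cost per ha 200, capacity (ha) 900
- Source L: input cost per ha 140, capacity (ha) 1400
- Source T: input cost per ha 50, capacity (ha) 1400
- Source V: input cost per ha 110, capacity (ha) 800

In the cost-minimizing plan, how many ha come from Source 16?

200

Use providers in increasing cost order.
Take 1400 from Source T at 50 → need 3300 more.
Source V at 110: take all 800 ha → 2500 still needed.
Source L at 140: take all 1400 ha → 1100 still needed.
Source 25 at 200: take all 900 ha → 200 still needed.
Source 16 (250): take the remaining 200 → done.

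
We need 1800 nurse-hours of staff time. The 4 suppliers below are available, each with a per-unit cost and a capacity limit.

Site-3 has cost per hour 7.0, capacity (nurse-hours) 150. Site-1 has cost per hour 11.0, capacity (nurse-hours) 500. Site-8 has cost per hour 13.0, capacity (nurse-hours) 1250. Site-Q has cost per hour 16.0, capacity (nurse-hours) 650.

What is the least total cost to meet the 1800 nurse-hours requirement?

Use suppliers in increasing cost order.
Site-3 (7.0): use full 150 ; 1650 nurse-hours to go.
Take 500 from Site-1 at 11.0 ; need 1150 more.
Site-8 at 13.0: take 1150 of its 1250 ; requirement met.
Site-Q: unused.
Cost = 150×7.0 + 500×11.0 + 1150×13.0 = 21500.

21500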